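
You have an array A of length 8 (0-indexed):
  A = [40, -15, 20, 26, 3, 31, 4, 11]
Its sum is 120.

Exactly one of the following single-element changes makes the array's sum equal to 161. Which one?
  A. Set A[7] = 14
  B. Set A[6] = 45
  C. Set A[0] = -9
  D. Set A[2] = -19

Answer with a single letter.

Option A: A[7] 11->14, delta=3, new_sum=120+(3)=123
Option B: A[6] 4->45, delta=41, new_sum=120+(41)=161 <-- matches target
Option C: A[0] 40->-9, delta=-49, new_sum=120+(-49)=71
Option D: A[2] 20->-19, delta=-39, new_sum=120+(-39)=81

Answer: B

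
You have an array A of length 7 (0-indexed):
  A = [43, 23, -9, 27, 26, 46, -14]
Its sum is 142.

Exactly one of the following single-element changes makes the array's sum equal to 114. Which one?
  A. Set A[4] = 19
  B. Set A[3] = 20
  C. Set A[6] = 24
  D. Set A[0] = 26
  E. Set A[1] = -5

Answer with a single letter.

Answer: E

Derivation:
Option A: A[4] 26->19, delta=-7, new_sum=142+(-7)=135
Option B: A[3] 27->20, delta=-7, new_sum=142+(-7)=135
Option C: A[6] -14->24, delta=38, new_sum=142+(38)=180
Option D: A[0] 43->26, delta=-17, new_sum=142+(-17)=125
Option E: A[1] 23->-5, delta=-28, new_sum=142+(-28)=114 <-- matches target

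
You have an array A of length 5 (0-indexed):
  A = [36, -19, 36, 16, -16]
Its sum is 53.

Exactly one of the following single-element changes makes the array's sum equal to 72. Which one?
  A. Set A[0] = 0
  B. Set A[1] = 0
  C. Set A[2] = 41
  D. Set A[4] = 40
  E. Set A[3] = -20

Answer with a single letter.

Option A: A[0] 36->0, delta=-36, new_sum=53+(-36)=17
Option B: A[1] -19->0, delta=19, new_sum=53+(19)=72 <-- matches target
Option C: A[2] 36->41, delta=5, new_sum=53+(5)=58
Option D: A[4] -16->40, delta=56, new_sum=53+(56)=109
Option E: A[3] 16->-20, delta=-36, new_sum=53+(-36)=17

Answer: B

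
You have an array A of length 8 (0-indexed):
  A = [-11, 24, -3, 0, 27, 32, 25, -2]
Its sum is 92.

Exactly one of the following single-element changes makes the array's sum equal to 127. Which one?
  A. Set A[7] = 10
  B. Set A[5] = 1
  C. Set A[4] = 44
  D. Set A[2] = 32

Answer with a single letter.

Answer: D

Derivation:
Option A: A[7] -2->10, delta=12, new_sum=92+(12)=104
Option B: A[5] 32->1, delta=-31, new_sum=92+(-31)=61
Option C: A[4] 27->44, delta=17, new_sum=92+(17)=109
Option D: A[2] -3->32, delta=35, new_sum=92+(35)=127 <-- matches target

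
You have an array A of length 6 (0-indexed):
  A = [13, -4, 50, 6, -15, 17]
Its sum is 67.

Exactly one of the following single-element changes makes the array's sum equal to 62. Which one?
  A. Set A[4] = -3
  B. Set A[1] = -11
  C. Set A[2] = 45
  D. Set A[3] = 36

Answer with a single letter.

Option A: A[4] -15->-3, delta=12, new_sum=67+(12)=79
Option B: A[1] -4->-11, delta=-7, new_sum=67+(-7)=60
Option C: A[2] 50->45, delta=-5, new_sum=67+(-5)=62 <-- matches target
Option D: A[3] 6->36, delta=30, new_sum=67+(30)=97

Answer: C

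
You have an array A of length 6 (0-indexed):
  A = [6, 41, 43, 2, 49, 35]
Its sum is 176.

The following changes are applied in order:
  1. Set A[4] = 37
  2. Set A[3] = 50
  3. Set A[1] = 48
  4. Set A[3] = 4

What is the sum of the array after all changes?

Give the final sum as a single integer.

Answer: 173

Derivation:
Initial sum: 176
Change 1: A[4] 49 -> 37, delta = -12, sum = 164
Change 2: A[3] 2 -> 50, delta = 48, sum = 212
Change 3: A[1] 41 -> 48, delta = 7, sum = 219
Change 4: A[3] 50 -> 4, delta = -46, sum = 173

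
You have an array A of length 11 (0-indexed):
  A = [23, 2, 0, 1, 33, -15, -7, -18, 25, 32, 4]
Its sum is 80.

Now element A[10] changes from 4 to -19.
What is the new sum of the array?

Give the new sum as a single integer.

Answer: 57

Derivation:
Old value at index 10: 4
New value at index 10: -19
Delta = -19 - 4 = -23
New sum = old_sum + delta = 80 + (-23) = 57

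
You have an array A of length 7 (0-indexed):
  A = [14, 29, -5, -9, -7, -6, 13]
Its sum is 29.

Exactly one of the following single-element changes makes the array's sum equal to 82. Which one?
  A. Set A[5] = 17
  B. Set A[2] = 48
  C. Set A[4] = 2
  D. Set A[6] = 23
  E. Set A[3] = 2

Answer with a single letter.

Answer: B

Derivation:
Option A: A[5] -6->17, delta=23, new_sum=29+(23)=52
Option B: A[2] -5->48, delta=53, new_sum=29+(53)=82 <-- matches target
Option C: A[4] -7->2, delta=9, new_sum=29+(9)=38
Option D: A[6] 13->23, delta=10, new_sum=29+(10)=39
Option E: A[3] -9->2, delta=11, new_sum=29+(11)=40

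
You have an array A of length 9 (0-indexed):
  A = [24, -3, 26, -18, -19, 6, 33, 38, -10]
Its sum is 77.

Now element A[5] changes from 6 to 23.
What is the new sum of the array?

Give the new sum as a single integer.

Old value at index 5: 6
New value at index 5: 23
Delta = 23 - 6 = 17
New sum = old_sum + delta = 77 + (17) = 94

Answer: 94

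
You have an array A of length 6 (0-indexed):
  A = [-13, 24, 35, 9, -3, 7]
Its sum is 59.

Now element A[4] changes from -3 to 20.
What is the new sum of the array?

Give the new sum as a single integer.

Old value at index 4: -3
New value at index 4: 20
Delta = 20 - -3 = 23
New sum = old_sum + delta = 59 + (23) = 82

Answer: 82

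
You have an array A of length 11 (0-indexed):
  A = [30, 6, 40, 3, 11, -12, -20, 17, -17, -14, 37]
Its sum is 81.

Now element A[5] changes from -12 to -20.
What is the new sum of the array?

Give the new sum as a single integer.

Answer: 73

Derivation:
Old value at index 5: -12
New value at index 5: -20
Delta = -20 - -12 = -8
New sum = old_sum + delta = 81 + (-8) = 73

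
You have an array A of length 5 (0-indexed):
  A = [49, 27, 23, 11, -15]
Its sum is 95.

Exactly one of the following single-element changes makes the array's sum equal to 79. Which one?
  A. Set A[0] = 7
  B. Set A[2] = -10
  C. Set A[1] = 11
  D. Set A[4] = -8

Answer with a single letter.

Answer: C

Derivation:
Option A: A[0] 49->7, delta=-42, new_sum=95+(-42)=53
Option B: A[2] 23->-10, delta=-33, new_sum=95+(-33)=62
Option C: A[1] 27->11, delta=-16, new_sum=95+(-16)=79 <-- matches target
Option D: A[4] -15->-8, delta=7, new_sum=95+(7)=102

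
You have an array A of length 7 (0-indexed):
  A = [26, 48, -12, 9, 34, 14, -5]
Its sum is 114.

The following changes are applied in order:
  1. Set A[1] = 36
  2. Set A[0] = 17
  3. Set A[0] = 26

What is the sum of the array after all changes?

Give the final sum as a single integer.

Answer: 102

Derivation:
Initial sum: 114
Change 1: A[1] 48 -> 36, delta = -12, sum = 102
Change 2: A[0] 26 -> 17, delta = -9, sum = 93
Change 3: A[0] 17 -> 26, delta = 9, sum = 102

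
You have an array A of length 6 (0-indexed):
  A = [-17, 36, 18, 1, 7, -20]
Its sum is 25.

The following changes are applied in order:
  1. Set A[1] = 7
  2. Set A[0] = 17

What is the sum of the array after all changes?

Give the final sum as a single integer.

Initial sum: 25
Change 1: A[1] 36 -> 7, delta = -29, sum = -4
Change 2: A[0] -17 -> 17, delta = 34, sum = 30

Answer: 30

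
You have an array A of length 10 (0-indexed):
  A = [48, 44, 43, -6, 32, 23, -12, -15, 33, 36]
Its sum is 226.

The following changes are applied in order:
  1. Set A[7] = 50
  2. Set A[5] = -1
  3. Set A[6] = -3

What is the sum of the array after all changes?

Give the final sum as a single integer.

Answer: 276

Derivation:
Initial sum: 226
Change 1: A[7] -15 -> 50, delta = 65, sum = 291
Change 2: A[5] 23 -> -1, delta = -24, sum = 267
Change 3: A[6] -12 -> -3, delta = 9, sum = 276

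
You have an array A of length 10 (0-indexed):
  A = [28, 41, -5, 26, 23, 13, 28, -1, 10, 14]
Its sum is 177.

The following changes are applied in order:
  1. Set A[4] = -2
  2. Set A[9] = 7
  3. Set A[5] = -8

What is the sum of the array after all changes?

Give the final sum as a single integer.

Answer: 124

Derivation:
Initial sum: 177
Change 1: A[4] 23 -> -2, delta = -25, sum = 152
Change 2: A[9] 14 -> 7, delta = -7, sum = 145
Change 3: A[5] 13 -> -8, delta = -21, sum = 124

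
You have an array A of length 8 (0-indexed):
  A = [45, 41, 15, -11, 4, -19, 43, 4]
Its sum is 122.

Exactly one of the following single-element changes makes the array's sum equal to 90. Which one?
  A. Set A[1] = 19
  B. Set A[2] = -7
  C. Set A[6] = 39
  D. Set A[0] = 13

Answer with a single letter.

Answer: D

Derivation:
Option A: A[1] 41->19, delta=-22, new_sum=122+(-22)=100
Option B: A[2] 15->-7, delta=-22, new_sum=122+(-22)=100
Option C: A[6] 43->39, delta=-4, new_sum=122+(-4)=118
Option D: A[0] 45->13, delta=-32, new_sum=122+(-32)=90 <-- matches target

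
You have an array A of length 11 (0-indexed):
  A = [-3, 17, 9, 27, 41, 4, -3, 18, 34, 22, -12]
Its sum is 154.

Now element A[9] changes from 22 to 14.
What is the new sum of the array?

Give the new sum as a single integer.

Old value at index 9: 22
New value at index 9: 14
Delta = 14 - 22 = -8
New sum = old_sum + delta = 154 + (-8) = 146

Answer: 146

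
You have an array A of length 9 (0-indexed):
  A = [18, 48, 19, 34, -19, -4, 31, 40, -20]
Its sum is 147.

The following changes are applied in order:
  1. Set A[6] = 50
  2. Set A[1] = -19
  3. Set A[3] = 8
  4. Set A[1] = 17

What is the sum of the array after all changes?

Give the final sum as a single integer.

Answer: 109

Derivation:
Initial sum: 147
Change 1: A[6] 31 -> 50, delta = 19, sum = 166
Change 2: A[1] 48 -> -19, delta = -67, sum = 99
Change 3: A[3] 34 -> 8, delta = -26, sum = 73
Change 4: A[1] -19 -> 17, delta = 36, sum = 109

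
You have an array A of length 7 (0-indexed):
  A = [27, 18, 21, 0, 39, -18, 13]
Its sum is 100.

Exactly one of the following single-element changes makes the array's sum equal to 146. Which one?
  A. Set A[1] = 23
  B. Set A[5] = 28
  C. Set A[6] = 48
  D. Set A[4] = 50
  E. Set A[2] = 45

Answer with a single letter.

Option A: A[1] 18->23, delta=5, new_sum=100+(5)=105
Option B: A[5] -18->28, delta=46, new_sum=100+(46)=146 <-- matches target
Option C: A[6] 13->48, delta=35, new_sum=100+(35)=135
Option D: A[4] 39->50, delta=11, new_sum=100+(11)=111
Option E: A[2] 21->45, delta=24, new_sum=100+(24)=124

Answer: B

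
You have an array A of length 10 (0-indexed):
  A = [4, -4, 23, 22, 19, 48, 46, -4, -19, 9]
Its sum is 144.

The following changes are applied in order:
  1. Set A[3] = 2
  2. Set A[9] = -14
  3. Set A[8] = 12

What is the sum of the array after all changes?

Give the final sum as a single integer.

Answer: 132

Derivation:
Initial sum: 144
Change 1: A[3] 22 -> 2, delta = -20, sum = 124
Change 2: A[9] 9 -> -14, delta = -23, sum = 101
Change 3: A[8] -19 -> 12, delta = 31, sum = 132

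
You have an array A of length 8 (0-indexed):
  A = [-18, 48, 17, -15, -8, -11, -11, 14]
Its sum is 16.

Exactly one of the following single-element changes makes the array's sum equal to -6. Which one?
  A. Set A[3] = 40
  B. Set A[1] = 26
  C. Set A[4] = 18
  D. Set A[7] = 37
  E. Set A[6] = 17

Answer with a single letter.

Answer: B

Derivation:
Option A: A[3] -15->40, delta=55, new_sum=16+(55)=71
Option B: A[1] 48->26, delta=-22, new_sum=16+(-22)=-6 <-- matches target
Option C: A[4] -8->18, delta=26, new_sum=16+(26)=42
Option D: A[7] 14->37, delta=23, new_sum=16+(23)=39
Option E: A[6] -11->17, delta=28, new_sum=16+(28)=44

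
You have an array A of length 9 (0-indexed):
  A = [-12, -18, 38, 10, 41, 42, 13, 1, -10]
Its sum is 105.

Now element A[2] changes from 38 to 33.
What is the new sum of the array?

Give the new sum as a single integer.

Answer: 100

Derivation:
Old value at index 2: 38
New value at index 2: 33
Delta = 33 - 38 = -5
New sum = old_sum + delta = 105 + (-5) = 100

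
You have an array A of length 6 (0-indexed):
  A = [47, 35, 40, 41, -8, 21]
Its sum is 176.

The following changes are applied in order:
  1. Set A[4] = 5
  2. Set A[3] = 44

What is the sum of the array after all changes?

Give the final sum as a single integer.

Answer: 192

Derivation:
Initial sum: 176
Change 1: A[4] -8 -> 5, delta = 13, sum = 189
Change 2: A[3] 41 -> 44, delta = 3, sum = 192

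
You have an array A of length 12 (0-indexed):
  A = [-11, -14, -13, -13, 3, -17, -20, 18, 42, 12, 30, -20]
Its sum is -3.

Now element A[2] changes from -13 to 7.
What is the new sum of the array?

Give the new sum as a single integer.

Answer: 17

Derivation:
Old value at index 2: -13
New value at index 2: 7
Delta = 7 - -13 = 20
New sum = old_sum + delta = -3 + (20) = 17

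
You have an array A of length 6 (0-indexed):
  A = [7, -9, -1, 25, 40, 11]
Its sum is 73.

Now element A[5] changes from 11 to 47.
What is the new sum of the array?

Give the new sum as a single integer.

Old value at index 5: 11
New value at index 5: 47
Delta = 47 - 11 = 36
New sum = old_sum + delta = 73 + (36) = 109

Answer: 109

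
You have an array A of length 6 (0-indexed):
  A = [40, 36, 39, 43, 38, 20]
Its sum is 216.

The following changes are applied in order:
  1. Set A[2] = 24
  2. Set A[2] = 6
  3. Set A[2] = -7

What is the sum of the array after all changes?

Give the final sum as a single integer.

Answer: 170

Derivation:
Initial sum: 216
Change 1: A[2] 39 -> 24, delta = -15, sum = 201
Change 2: A[2] 24 -> 6, delta = -18, sum = 183
Change 3: A[2] 6 -> -7, delta = -13, sum = 170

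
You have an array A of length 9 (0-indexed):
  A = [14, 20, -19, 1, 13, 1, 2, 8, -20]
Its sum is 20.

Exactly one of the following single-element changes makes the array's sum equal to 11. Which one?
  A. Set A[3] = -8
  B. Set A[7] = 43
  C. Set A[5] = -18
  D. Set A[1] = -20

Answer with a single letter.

Answer: A

Derivation:
Option A: A[3] 1->-8, delta=-9, new_sum=20+(-9)=11 <-- matches target
Option B: A[7] 8->43, delta=35, new_sum=20+(35)=55
Option C: A[5] 1->-18, delta=-19, new_sum=20+(-19)=1
Option D: A[1] 20->-20, delta=-40, new_sum=20+(-40)=-20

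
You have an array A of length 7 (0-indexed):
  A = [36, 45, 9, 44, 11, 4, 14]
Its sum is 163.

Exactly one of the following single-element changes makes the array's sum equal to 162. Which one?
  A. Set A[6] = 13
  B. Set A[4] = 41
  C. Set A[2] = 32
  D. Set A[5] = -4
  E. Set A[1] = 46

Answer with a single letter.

Answer: A

Derivation:
Option A: A[6] 14->13, delta=-1, new_sum=163+(-1)=162 <-- matches target
Option B: A[4] 11->41, delta=30, new_sum=163+(30)=193
Option C: A[2] 9->32, delta=23, new_sum=163+(23)=186
Option D: A[5] 4->-4, delta=-8, new_sum=163+(-8)=155
Option E: A[1] 45->46, delta=1, new_sum=163+(1)=164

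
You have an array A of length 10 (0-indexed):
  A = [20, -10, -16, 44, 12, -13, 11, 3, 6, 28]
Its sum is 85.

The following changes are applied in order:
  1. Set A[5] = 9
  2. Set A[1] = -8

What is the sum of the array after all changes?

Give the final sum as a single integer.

Answer: 109

Derivation:
Initial sum: 85
Change 1: A[5] -13 -> 9, delta = 22, sum = 107
Change 2: A[1] -10 -> -8, delta = 2, sum = 109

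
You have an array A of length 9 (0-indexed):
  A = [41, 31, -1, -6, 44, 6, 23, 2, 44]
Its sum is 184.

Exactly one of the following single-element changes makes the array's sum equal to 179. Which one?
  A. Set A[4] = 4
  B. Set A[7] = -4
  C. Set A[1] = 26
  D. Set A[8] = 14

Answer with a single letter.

Answer: C

Derivation:
Option A: A[4] 44->4, delta=-40, new_sum=184+(-40)=144
Option B: A[7] 2->-4, delta=-6, new_sum=184+(-6)=178
Option C: A[1] 31->26, delta=-5, new_sum=184+(-5)=179 <-- matches target
Option D: A[8] 44->14, delta=-30, new_sum=184+(-30)=154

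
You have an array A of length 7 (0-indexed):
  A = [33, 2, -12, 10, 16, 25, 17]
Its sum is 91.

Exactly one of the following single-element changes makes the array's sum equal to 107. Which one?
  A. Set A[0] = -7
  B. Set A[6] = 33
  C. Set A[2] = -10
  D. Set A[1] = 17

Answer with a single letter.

Option A: A[0] 33->-7, delta=-40, new_sum=91+(-40)=51
Option B: A[6] 17->33, delta=16, new_sum=91+(16)=107 <-- matches target
Option C: A[2] -12->-10, delta=2, new_sum=91+(2)=93
Option D: A[1] 2->17, delta=15, new_sum=91+(15)=106

Answer: B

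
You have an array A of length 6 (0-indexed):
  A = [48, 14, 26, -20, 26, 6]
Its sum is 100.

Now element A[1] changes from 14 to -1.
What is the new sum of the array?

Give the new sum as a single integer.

Answer: 85

Derivation:
Old value at index 1: 14
New value at index 1: -1
Delta = -1 - 14 = -15
New sum = old_sum + delta = 100 + (-15) = 85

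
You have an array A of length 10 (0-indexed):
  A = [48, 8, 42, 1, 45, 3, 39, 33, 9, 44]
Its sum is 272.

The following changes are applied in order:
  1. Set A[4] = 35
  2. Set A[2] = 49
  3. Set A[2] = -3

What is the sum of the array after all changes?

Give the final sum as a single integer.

Answer: 217

Derivation:
Initial sum: 272
Change 1: A[4] 45 -> 35, delta = -10, sum = 262
Change 2: A[2] 42 -> 49, delta = 7, sum = 269
Change 3: A[2] 49 -> -3, delta = -52, sum = 217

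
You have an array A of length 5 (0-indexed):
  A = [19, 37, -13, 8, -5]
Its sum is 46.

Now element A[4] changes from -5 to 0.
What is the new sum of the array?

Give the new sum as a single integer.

Answer: 51

Derivation:
Old value at index 4: -5
New value at index 4: 0
Delta = 0 - -5 = 5
New sum = old_sum + delta = 46 + (5) = 51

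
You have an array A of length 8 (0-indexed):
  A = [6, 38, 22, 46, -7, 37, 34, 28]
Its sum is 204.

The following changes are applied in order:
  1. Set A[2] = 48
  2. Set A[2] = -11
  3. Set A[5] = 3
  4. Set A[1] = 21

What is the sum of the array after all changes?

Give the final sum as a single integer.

Answer: 120

Derivation:
Initial sum: 204
Change 1: A[2] 22 -> 48, delta = 26, sum = 230
Change 2: A[2] 48 -> -11, delta = -59, sum = 171
Change 3: A[5] 37 -> 3, delta = -34, sum = 137
Change 4: A[1] 38 -> 21, delta = -17, sum = 120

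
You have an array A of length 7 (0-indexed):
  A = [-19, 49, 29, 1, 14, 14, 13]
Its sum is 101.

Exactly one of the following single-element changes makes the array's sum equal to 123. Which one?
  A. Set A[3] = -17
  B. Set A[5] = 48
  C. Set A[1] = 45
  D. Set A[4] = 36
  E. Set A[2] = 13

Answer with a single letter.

Answer: D

Derivation:
Option A: A[3] 1->-17, delta=-18, new_sum=101+(-18)=83
Option B: A[5] 14->48, delta=34, new_sum=101+(34)=135
Option C: A[1] 49->45, delta=-4, new_sum=101+(-4)=97
Option D: A[4] 14->36, delta=22, new_sum=101+(22)=123 <-- matches target
Option E: A[2] 29->13, delta=-16, new_sum=101+(-16)=85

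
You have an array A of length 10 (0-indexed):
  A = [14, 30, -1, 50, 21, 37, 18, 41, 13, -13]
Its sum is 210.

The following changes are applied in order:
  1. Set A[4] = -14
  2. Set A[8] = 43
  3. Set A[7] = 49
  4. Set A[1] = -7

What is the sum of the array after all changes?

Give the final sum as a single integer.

Initial sum: 210
Change 1: A[4] 21 -> -14, delta = -35, sum = 175
Change 2: A[8] 13 -> 43, delta = 30, sum = 205
Change 3: A[7] 41 -> 49, delta = 8, sum = 213
Change 4: A[1] 30 -> -7, delta = -37, sum = 176

Answer: 176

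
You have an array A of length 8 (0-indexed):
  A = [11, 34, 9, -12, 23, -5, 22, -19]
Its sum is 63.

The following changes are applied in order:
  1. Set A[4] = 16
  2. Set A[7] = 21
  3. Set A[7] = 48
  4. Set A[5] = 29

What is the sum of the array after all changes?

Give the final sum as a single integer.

Answer: 157

Derivation:
Initial sum: 63
Change 1: A[4] 23 -> 16, delta = -7, sum = 56
Change 2: A[7] -19 -> 21, delta = 40, sum = 96
Change 3: A[7] 21 -> 48, delta = 27, sum = 123
Change 4: A[5] -5 -> 29, delta = 34, sum = 157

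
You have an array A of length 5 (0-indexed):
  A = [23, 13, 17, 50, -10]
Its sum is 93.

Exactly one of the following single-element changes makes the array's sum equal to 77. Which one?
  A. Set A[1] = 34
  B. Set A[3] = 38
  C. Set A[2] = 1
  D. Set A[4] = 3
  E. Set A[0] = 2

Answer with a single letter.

Option A: A[1] 13->34, delta=21, new_sum=93+(21)=114
Option B: A[3] 50->38, delta=-12, new_sum=93+(-12)=81
Option C: A[2] 17->1, delta=-16, new_sum=93+(-16)=77 <-- matches target
Option D: A[4] -10->3, delta=13, new_sum=93+(13)=106
Option E: A[0] 23->2, delta=-21, new_sum=93+(-21)=72

Answer: C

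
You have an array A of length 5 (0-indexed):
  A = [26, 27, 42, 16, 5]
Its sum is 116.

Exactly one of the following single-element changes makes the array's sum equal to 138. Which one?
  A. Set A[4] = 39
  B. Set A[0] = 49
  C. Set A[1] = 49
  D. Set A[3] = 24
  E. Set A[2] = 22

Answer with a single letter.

Option A: A[4] 5->39, delta=34, new_sum=116+(34)=150
Option B: A[0] 26->49, delta=23, new_sum=116+(23)=139
Option C: A[1] 27->49, delta=22, new_sum=116+(22)=138 <-- matches target
Option D: A[3] 16->24, delta=8, new_sum=116+(8)=124
Option E: A[2] 42->22, delta=-20, new_sum=116+(-20)=96

Answer: C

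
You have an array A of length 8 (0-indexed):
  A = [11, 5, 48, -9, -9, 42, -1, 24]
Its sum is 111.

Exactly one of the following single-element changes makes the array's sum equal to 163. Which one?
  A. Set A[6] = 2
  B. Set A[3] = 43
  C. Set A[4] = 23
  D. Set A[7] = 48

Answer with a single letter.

Answer: B

Derivation:
Option A: A[6] -1->2, delta=3, new_sum=111+(3)=114
Option B: A[3] -9->43, delta=52, new_sum=111+(52)=163 <-- matches target
Option C: A[4] -9->23, delta=32, new_sum=111+(32)=143
Option D: A[7] 24->48, delta=24, new_sum=111+(24)=135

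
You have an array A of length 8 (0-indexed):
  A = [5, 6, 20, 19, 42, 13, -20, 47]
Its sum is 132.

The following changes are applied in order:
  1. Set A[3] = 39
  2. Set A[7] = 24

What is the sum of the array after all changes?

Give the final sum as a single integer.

Answer: 129

Derivation:
Initial sum: 132
Change 1: A[3] 19 -> 39, delta = 20, sum = 152
Change 2: A[7] 47 -> 24, delta = -23, sum = 129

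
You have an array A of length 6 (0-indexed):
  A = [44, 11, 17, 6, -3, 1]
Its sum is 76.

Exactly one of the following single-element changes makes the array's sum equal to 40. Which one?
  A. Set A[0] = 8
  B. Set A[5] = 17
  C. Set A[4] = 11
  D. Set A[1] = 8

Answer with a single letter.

Option A: A[0] 44->8, delta=-36, new_sum=76+(-36)=40 <-- matches target
Option B: A[5] 1->17, delta=16, new_sum=76+(16)=92
Option C: A[4] -3->11, delta=14, new_sum=76+(14)=90
Option D: A[1] 11->8, delta=-3, new_sum=76+(-3)=73

Answer: A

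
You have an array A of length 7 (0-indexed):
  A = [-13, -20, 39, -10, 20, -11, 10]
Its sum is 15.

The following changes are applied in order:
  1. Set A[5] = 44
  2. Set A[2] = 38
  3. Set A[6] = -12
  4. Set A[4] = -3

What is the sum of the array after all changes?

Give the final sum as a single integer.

Answer: 24

Derivation:
Initial sum: 15
Change 1: A[5] -11 -> 44, delta = 55, sum = 70
Change 2: A[2] 39 -> 38, delta = -1, sum = 69
Change 3: A[6] 10 -> -12, delta = -22, sum = 47
Change 4: A[4] 20 -> -3, delta = -23, sum = 24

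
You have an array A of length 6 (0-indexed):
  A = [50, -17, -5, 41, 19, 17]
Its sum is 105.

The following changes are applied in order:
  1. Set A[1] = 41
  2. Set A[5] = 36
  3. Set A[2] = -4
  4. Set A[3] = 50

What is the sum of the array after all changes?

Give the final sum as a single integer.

Answer: 192

Derivation:
Initial sum: 105
Change 1: A[1] -17 -> 41, delta = 58, sum = 163
Change 2: A[5] 17 -> 36, delta = 19, sum = 182
Change 3: A[2] -5 -> -4, delta = 1, sum = 183
Change 4: A[3] 41 -> 50, delta = 9, sum = 192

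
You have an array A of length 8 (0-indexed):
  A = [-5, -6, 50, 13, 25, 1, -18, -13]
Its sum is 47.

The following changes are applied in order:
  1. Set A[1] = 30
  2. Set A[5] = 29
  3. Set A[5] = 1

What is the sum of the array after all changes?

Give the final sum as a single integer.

Initial sum: 47
Change 1: A[1] -6 -> 30, delta = 36, sum = 83
Change 2: A[5] 1 -> 29, delta = 28, sum = 111
Change 3: A[5] 29 -> 1, delta = -28, sum = 83

Answer: 83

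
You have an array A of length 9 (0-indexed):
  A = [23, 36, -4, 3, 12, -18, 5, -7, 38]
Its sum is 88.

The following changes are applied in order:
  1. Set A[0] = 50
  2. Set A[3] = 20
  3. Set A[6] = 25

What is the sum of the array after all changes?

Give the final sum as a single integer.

Initial sum: 88
Change 1: A[0] 23 -> 50, delta = 27, sum = 115
Change 2: A[3] 3 -> 20, delta = 17, sum = 132
Change 3: A[6] 5 -> 25, delta = 20, sum = 152

Answer: 152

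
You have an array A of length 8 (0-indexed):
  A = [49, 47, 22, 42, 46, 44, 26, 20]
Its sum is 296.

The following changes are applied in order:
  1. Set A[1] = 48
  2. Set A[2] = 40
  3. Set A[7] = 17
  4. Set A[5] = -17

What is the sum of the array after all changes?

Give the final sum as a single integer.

Initial sum: 296
Change 1: A[1] 47 -> 48, delta = 1, sum = 297
Change 2: A[2] 22 -> 40, delta = 18, sum = 315
Change 3: A[7] 20 -> 17, delta = -3, sum = 312
Change 4: A[5] 44 -> -17, delta = -61, sum = 251

Answer: 251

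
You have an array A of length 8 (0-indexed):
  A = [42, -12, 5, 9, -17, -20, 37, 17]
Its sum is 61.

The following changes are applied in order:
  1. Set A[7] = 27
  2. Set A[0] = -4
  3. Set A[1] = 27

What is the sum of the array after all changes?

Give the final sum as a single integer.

Initial sum: 61
Change 1: A[7] 17 -> 27, delta = 10, sum = 71
Change 2: A[0] 42 -> -4, delta = -46, sum = 25
Change 3: A[1] -12 -> 27, delta = 39, sum = 64

Answer: 64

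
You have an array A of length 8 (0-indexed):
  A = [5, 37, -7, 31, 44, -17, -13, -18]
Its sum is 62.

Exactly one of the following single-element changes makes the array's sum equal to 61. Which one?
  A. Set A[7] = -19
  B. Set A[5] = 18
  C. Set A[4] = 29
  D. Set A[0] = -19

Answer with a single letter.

Answer: A

Derivation:
Option A: A[7] -18->-19, delta=-1, new_sum=62+(-1)=61 <-- matches target
Option B: A[5] -17->18, delta=35, new_sum=62+(35)=97
Option C: A[4] 44->29, delta=-15, new_sum=62+(-15)=47
Option D: A[0] 5->-19, delta=-24, new_sum=62+(-24)=38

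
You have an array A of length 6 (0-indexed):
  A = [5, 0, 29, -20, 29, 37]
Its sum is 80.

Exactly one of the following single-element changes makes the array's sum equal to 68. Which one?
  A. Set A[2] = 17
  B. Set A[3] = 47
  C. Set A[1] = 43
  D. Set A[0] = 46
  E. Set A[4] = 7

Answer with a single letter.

Option A: A[2] 29->17, delta=-12, new_sum=80+(-12)=68 <-- matches target
Option B: A[3] -20->47, delta=67, new_sum=80+(67)=147
Option C: A[1] 0->43, delta=43, new_sum=80+(43)=123
Option D: A[0] 5->46, delta=41, new_sum=80+(41)=121
Option E: A[4] 29->7, delta=-22, new_sum=80+(-22)=58

Answer: A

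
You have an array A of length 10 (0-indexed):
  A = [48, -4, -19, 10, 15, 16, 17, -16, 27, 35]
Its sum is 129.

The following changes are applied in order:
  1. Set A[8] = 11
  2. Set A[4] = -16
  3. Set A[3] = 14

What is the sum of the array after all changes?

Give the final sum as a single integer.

Initial sum: 129
Change 1: A[8] 27 -> 11, delta = -16, sum = 113
Change 2: A[4] 15 -> -16, delta = -31, sum = 82
Change 3: A[3] 10 -> 14, delta = 4, sum = 86

Answer: 86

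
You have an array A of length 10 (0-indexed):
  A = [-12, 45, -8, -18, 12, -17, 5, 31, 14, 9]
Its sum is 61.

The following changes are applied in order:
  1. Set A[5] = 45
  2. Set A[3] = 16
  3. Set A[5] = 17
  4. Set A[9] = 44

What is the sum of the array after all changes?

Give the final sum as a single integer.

Answer: 164

Derivation:
Initial sum: 61
Change 1: A[5] -17 -> 45, delta = 62, sum = 123
Change 2: A[3] -18 -> 16, delta = 34, sum = 157
Change 3: A[5] 45 -> 17, delta = -28, sum = 129
Change 4: A[9] 9 -> 44, delta = 35, sum = 164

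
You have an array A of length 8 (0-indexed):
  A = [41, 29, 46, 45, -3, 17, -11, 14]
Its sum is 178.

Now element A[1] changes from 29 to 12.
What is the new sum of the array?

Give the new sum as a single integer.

Answer: 161

Derivation:
Old value at index 1: 29
New value at index 1: 12
Delta = 12 - 29 = -17
New sum = old_sum + delta = 178 + (-17) = 161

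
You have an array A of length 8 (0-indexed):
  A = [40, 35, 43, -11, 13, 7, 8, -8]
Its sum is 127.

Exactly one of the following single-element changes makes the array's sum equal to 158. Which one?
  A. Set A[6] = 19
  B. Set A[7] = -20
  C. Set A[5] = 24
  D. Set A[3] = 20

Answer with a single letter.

Answer: D

Derivation:
Option A: A[6] 8->19, delta=11, new_sum=127+(11)=138
Option B: A[7] -8->-20, delta=-12, new_sum=127+(-12)=115
Option C: A[5] 7->24, delta=17, new_sum=127+(17)=144
Option D: A[3] -11->20, delta=31, new_sum=127+(31)=158 <-- matches target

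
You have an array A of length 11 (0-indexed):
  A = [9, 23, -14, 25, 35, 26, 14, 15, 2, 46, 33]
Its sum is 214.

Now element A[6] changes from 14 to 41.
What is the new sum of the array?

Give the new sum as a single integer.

Answer: 241

Derivation:
Old value at index 6: 14
New value at index 6: 41
Delta = 41 - 14 = 27
New sum = old_sum + delta = 214 + (27) = 241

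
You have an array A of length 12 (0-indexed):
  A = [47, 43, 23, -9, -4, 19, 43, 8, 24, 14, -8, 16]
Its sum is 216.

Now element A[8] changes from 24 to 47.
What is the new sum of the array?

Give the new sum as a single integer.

Old value at index 8: 24
New value at index 8: 47
Delta = 47 - 24 = 23
New sum = old_sum + delta = 216 + (23) = 239

Answer: 239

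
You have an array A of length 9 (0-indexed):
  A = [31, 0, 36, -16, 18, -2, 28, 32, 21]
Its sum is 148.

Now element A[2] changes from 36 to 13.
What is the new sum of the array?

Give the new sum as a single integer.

Answer: 125

Derivation:
Old value at index 2: 36
New value at index 2: 13
Delta = 13 - 36 = -23
New sum = old_sum + delta = 148 + (-23) = 125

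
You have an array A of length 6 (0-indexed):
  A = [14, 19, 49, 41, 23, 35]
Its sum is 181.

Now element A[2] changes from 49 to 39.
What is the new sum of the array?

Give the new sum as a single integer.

Answer: 171

Derivation:
Old value at index 2: 49
New value at index 2: 39
Delta = 39 - 49 = -10
New sum = old_sum + delta = 181 + (-10) = 171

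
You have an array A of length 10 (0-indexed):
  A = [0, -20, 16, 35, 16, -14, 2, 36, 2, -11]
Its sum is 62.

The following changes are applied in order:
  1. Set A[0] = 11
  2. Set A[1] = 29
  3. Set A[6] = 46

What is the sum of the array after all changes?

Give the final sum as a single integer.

Initial sum: 62
Change 1: A[0] 0 -> 11, delta = 11, sum = 73
Change 2: A[1] -20 -> 29, delta = 49, sum = 122
Change 3: A[6] 2 -> 46, delta = 44, sum = 166

Answer: 166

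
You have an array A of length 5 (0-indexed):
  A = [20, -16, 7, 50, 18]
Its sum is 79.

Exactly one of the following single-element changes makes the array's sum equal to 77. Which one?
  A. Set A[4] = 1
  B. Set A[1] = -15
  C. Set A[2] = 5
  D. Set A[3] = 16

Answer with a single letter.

Answer: C

Derivation:
Option A: A[4] 18->1, delta=-17, new_sum=79+(-17)=62
Option B: A[1] -16->-15, delta=1, new_sum=79+(1)=80
Option C: A[2] 7->5, delta=-2, new_sum=79+(-2)=77 <-- matches target
Option D: A[3] 50->16, delta=-34, new_sum=79+(-34)=45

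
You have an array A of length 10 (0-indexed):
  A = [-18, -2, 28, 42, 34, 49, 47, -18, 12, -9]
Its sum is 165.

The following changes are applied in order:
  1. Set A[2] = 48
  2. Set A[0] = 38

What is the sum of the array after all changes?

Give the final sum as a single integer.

Answer: 241

Derivation:
Initial sum: 165
Change 1: A[2] 28 -> 48, delta = 20, sum = 185
Change 2: A[0] -18 -> 38, delta = 56, sum = 241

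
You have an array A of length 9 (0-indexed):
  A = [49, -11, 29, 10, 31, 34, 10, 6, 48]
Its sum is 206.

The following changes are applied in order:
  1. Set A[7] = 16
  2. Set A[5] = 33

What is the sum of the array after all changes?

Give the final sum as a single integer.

Answer: 215

Derivation:
Initial sum: 206
Change 1: A[7] 6 -> 16, delta = 10, sum = 216
Change 2: A[5] 34 -> 33, delta = -1, sum = 215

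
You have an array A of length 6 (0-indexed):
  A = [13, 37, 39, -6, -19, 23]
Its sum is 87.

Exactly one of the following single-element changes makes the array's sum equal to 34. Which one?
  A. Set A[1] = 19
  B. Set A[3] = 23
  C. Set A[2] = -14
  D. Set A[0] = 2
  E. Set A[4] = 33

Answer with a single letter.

Answer: C

Derivation:
Option A: A[1] 37->19, delta=-18, new_sum=87+(-18)=69
Option B: A[3] -6->23, delta=29, new_sum=87+(29)=116
Option C: A[2] 39->-14, delta=-53, new_sum=87+(-53)=34 <-- matches target
Option D: A[0] 13->2, delta=-11, new_sum=87+(-11)=76
Option E: A[4] -19->33, delta=52, new_sum=87+(52)=139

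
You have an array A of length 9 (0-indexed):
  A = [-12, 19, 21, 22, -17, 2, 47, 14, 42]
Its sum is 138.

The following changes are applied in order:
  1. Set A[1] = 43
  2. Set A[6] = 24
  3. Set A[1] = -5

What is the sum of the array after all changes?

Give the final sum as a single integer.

Answer: 91

Derivation:
Initial sum: 138
Change 1: A[1] 19 -> 43, delta = 24, sum = 162
Change 2: A[6] 47 -> 24, delta = -23, sum = 139
Change 3: A[1] 43 -> -5, delta = -48, sum = 91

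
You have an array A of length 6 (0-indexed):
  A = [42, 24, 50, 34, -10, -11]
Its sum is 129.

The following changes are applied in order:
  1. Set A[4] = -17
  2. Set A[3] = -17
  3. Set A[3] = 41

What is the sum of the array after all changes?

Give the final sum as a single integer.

Initial sum: 129
Change 1: A[4] -10 -> -17, delta = -7, sum = 122
Change 2: A[3] 34 -> -17, delta = -51, sum = 71
Change 3: A[3] -17 -> 41, delta = 58, sum = 129

Answer: 129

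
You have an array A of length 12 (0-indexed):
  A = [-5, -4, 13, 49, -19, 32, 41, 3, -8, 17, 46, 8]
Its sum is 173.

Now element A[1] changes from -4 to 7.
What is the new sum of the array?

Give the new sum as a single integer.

Answer: 184

Derivation:
Old value at index 1: -4
New value at index 1: 7
Delta = 7 - -4 = 11
New sum = old_sum + delta = 173 + (11) = 184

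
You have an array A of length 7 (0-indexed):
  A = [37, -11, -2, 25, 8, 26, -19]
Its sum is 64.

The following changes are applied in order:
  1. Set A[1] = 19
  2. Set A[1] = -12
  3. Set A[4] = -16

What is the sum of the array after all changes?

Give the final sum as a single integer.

Initial sum: 64
Change 1: A[1] -11 -> 19, delta = 30, sum = 94
Change 2: A[1] 19 -> -12, delta = -31, sum = 63
Change 3: A[4] 8 -> -16, delta = -24, sum = 39

Answer: 39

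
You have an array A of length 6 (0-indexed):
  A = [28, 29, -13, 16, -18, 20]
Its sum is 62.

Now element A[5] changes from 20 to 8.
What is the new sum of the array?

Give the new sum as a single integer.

Answer: 50

Derivation:
Old value at index 5: 20
New value at index 5: 8
Delta = 8 - 20 = -12
New sum = old_sum + delta = 62 + (-12) = 50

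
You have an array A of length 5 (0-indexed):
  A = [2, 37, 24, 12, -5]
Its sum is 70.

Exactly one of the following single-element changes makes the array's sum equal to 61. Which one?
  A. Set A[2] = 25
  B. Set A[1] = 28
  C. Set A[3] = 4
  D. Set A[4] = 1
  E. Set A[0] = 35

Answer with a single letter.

Option A: A[2] 24->25, delta=1, new_sum=70+(1)=71
Option B: A[1] 37->28, delta=-9, new_sum=70+(-9)=61 <-- matches target
Option C: A[3] 12->4, delta=-8, new_sum=70+(-8)=62
Option D: A[4] -5->1, delta=6, new_sum=70+(6)=76
Option E: A[0] 2->35, delta=33, new_sum=70+(33)=103

Answer: B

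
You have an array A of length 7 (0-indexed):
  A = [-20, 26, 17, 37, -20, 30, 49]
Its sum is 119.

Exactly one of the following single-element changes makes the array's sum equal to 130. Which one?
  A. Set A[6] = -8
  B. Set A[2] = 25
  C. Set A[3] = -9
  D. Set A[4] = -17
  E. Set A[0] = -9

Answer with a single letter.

Answer: E

Derivation:
Option A: A[6] 49->-8, delta=-57, new_sum=119+(-57)=62
Option B: A[2] 17->25, delta=8, new_sum=119+(8)=127
Option C: A[3] 37->-9, delta=-46, new_sum=119+(-46)=73
Option D: A[4] -20->-17, delta=3, new_sum=119+(3)=122
Option E: A[0] -20->-9, delta=11, new_sum=119+(11)=130 <-- matches target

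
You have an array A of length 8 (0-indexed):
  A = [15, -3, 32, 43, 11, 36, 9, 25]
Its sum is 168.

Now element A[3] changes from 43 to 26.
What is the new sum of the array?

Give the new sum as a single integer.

Answer: 151

Derivation:
Old value at index 3: 43
New value at index 3: 26
Delta = 26 - 43 = -17
New sum = old_sum + delta = 168 + (-17) = 151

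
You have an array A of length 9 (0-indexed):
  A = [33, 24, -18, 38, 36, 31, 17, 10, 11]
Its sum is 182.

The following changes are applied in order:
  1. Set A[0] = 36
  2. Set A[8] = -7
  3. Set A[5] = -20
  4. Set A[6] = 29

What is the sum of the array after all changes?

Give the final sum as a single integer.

Answer: 128

Derivation:
Initial sum: 182
Change 1: A[0] 33 -> 36, delta = 3, sum = 185
Change 2: A[8] 11 -> -7, delta = -18, sum = 167
Change 3: A[5] 31 -> -20, delta = -51, sum = 116
Change 4: A[6] 17 -> 29, delta = 12, sum = 128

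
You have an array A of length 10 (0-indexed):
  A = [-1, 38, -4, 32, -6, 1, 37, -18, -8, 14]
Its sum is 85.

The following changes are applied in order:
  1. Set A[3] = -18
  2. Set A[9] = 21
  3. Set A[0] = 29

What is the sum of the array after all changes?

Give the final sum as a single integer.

Answer: 72

Derivation:
Initial sum: 85
Change 1: A[3] 32 -> -18, delta = -50, sum = 35
Change 2: A[9] 14 -> 21, delta = 7, sum = 42
Change 3: A[0] -1 -> 29, delta = 30, sum = 72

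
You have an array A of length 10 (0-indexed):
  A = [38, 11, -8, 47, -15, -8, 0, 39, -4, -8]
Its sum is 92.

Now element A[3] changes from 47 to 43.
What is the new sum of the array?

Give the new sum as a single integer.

Answer: 88

Derivation:
Old value at index 3: 47
New value at index 3: 43
Delta = 43 - 47 = -4
New sum = old_sum + delta = 92 + (-4) = 88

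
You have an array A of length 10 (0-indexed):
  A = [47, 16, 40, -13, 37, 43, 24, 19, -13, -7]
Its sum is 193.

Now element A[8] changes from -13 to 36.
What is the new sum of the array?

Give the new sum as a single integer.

Old value at index 8: -13
New value at index 8: 36
Delta = 36 - -13 = 49
New sum = old_sum + delta = 193 + (49) = 242

Answer: 242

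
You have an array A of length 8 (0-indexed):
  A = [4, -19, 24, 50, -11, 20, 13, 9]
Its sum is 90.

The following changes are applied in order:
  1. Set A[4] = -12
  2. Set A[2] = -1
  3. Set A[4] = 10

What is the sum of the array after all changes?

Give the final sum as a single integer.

Initial sum: 90
Change 1: A[4] -11 -> -12, delta = -1, sum = 89
Change 2: A[2] 24 -> -1, delta = -25, sum = 64
Change 3: A[4] -12 -> 10, delta = 22, sum = 86

Answer: 86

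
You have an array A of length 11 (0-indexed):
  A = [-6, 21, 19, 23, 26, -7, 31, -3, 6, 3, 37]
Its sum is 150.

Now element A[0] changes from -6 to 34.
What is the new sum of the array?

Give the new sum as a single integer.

Answer: 190

Derivation:
Old value at index 0: -6
New value at index 0: 34
Delta = 34 - -6 = 40
New sum = old_sum + delta = 150 + (40) = 190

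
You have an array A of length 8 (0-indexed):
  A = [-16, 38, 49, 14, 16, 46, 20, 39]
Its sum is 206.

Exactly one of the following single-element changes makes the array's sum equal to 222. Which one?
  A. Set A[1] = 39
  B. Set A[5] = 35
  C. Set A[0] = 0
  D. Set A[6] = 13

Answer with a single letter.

Option A: A[1] 38->39, delta=1, new_sum=206+(1)=207
Option B: A[5] 46->35, delta=-11, new_sum=206+(-11)=195
Option C: A[0] -16->0, delta=16, new_sum=206+(16)=222 <-- matches target
Option D: A[6] 20->13, delta=-7, new_sum=206+(-7)=199

Answer: C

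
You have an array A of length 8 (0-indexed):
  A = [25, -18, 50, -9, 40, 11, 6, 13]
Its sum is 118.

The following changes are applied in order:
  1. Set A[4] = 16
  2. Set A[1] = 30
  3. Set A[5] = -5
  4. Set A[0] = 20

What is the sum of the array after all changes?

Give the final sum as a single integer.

Answer: 121

Derivation:
Initial sum: 118
Change 1: A[4] 40 -> 16, delta = -24, sum = 94
Change 2: A[1] -18 -> 30, delta = 48, sum = 142
Change 3: A[5] 11 -> -5, delta = -16, sum = 126
Change 4: A[0] 25 -> 20, delta = -5, sum = 121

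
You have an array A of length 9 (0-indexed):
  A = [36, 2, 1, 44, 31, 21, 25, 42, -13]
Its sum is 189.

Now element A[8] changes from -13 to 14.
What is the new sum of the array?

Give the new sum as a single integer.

Answer: 216

Derivation:
Old value at index 8: -13
New value at index 8: 14
Delta = 14 - -13 = 27
New sum = old_sum + delta = 189 + (27) = 216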